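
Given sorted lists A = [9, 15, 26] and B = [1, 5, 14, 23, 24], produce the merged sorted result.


List A: [9, 15, 26]
List B: [1, 5, 14, 23, 24]
Repeatedly compare the front elements and take the smaller:
  9 vs 1 -> take 1
  9 vs 5 -> take 5
  9 vs 14 -> take 9
  15 vs 14 -> take 14
  15 vs 23 -> take 15
  26 vs 23 -> take 23
  26 vs 24 -> take 24
  B is exhausted; append the rest of A: [26]
Final answer: [1, 5, 9, 14, 15, 23, 24, 26]


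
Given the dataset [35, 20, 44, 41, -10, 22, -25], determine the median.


First, sort the list: [-25, -10, 20, 22, 35, 41, 44]
The list has 7 elements (odd count).
The middle index is 3 (0-based), and the element there is 22.
Final answer: 22


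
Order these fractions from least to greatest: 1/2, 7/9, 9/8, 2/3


Convert to decimal for comparison:
  1/2 = 0.5
  7/9 = 0.7778
  9/8 = 1.125
  2/3 = 0.6667
Decimals in increasing order: 0.5 < 0.6667 < 0.7778 < 1.125
Writing each back as its fraction gives the sorted order.
Final answer: 1/2, 2/3, 7/9, 9/8


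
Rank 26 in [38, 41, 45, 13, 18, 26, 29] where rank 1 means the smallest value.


Sort ascending: [13, 18, 26, 29, 38, 41, 45]
Find 26 in the sorted list.
26 is at position 3 (1-indexed).
Final answer: 3


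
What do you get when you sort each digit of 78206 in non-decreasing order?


The number 78206 has digits: 7, 8, 2, 0, 6
Sorted: 0, 2, 6, 7, 8
Joining the sorted digits gives the result.
Final answer: 02678


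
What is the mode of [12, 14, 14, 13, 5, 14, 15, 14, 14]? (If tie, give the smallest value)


Count the frequency of each value:
  5 appears 1 time(s)
  12 appears 1 time(s)
  13 appears 1 time(s)
  14 appears 5 time(s)
  15 appears 1 time(s)
Maximum frequency is 5.
Only 14 reaches that frequency, so it is the mode.
Final answer: 14


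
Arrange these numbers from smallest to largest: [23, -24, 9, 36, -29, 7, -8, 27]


Original list: [23, -24, 9, 36, -29, 7, -8, 27]
Repeatedly take the smallest remaining element:
  Remaining [23, -24, 9, 36, -29, 7, -8, 27] -> smallest is -29
  Remaining [23, -24, 9, 36, 7, -8, 27] -> smallest is -24
  Remaining [23, 9, 36, 7, -8, 27] -> smallest is -8
  Remaining [23, 9, 36, 7, 27] -> smallest is 7
  Remaining [23, 9, 36, 27] -> smallest is 9
  Remaining [23, 36, 27] -> smallest is 23
  Remaining [36, 27] -> smallest is 27
  Remaining [36] -> smallest is 36
Collecting the picks in order gives the sorted list.
Final answer: [-29, -24, -8, 7, 9, 23, 27, 36]


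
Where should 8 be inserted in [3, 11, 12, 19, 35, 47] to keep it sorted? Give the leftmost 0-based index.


List is sorted: [3, 11, 12, 19, 35, 47]
We need the leftmost position where 8 can be inserted, i.e. the first index whose element is >= 8 (or the end of the list if none is).
Binary search with low=0, high=6 (0-based indices):
  low=0, high=6, mid=3: a[3]=19 >= 8, so high = 3
  low=0, high=3, mid=1: a[1]=11 >= 8, so high = 1
  low=0, high=1, mid=0: a[0]=3 < 8, so low = 1
Now low = high = 1, so the insertion index is 1.
Final answer: 1


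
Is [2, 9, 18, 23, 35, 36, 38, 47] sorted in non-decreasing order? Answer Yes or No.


Check consecutive pairs:
  2 <= 9? True
  9 <= 18? True
  18 <= 23? True
  23 <= 35? True
  35 <= 36? True
  36 <= 38? True
  38 <= 47? True
Every consecutive pair is in order, so the list is non-decreasing.
Final answer: Yes


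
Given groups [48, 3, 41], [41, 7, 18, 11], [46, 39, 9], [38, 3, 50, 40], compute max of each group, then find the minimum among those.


Find max of each group:
  Group 1: [48, 3, 41] -> max = 48
  Group 2: [41, 7, 18, 11] -> max = 41
  Group 3: [46, 39, 9] -> max = 46
  Group 4: [38, 3, 50, 40] -> max = 50
Maxes: [48, 41, 46, 50]
Minimum of maxes = 41
Final answer: 41


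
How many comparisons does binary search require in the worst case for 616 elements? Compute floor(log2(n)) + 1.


Binary search halves the search space each step.
Maximum comparisons = floor(log2(616)) + 1
log2(616) = 9.2668
floor(log2(616)) = 9, so 9 + 1 = 10
Final answer: 10


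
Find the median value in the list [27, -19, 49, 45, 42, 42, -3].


First, sort the list: [-19, -3, 27, 42, 42, 45, 49]
The list has 7 elements (odd count).
The middle index is 3 (0-based), and the element there is 42.
Final answer: 42


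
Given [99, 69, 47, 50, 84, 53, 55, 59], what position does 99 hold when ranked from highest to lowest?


Sort descending: [99, 84, 69, 59, 55, 53, 50, 47]
Find 99 in the sorted list.
99 is at position 1.
Final answer: 1


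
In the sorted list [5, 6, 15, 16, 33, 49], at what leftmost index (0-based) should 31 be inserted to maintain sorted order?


List is sorted: [5, 6, 15, 16, 33, 49]
We need the leftmost position where 31 can be inserted, i.e. the first index whose element is >= 31 (or the end of the list if none is).
Binary search with low=0, high=6 (0-based indices):
  low=0, high=6, mid=3: a[3]=16 < 31, so low = 4
  low=4, high=6, mid=5: a[5]=49 >= 31, so high = 5
  low=4, high=5, mid=4: a[4]=33 >= 31, so high = 4
Now low = high = 4, so the insertion index is 4.
Final answer: 4


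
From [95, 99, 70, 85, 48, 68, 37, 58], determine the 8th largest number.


Sort descending: [99, 95, 85, 70, 68, 58, 48, 37]
The 8th element (1-indexed) is at index 7.
Value = 37
Final answer: 37


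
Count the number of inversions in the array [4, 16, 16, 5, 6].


For each element, count the later elements that are smaller than it:
  4 (index 0): smaller elements after it = [] -> 0
  16 (index 1): smaller elements after it = [5, 6] -> 2
  16 (index 2): smaller elements after it = [5, 6] -> 2
  5 (index 3): smaller elements after it = [] -> 0
Total inversions = 0 + 2 + 2 + 0 = 4
Final answer: 4


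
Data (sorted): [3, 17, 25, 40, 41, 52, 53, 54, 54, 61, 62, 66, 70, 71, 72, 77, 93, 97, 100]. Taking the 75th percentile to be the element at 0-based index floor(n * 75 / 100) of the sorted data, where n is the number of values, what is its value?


The dataset has n = 19 elements.
Index = floor(19 * 75 / 100) = floor(1425 / 100) = floor(14.25) = 14
Counting from index 0 in the sorted data, the element at index 14 is 72.
Final answer: 72


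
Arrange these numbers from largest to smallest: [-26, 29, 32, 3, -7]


Original list: [-26, 29, 32, 3, -7]
Repeatedly take the largest remaining element:
  Remaining [-26, 29, 32, 3, -7] -> largest is 32
  Remaining [-26, 29, 3, -7] -> largest is 29
  Remaining [-26, 3, -7] -> largest is 3
  Remaining [-26, -7] -> largest is -7
  Remaining [-26] -> largest is -26
Collecting the picks in order gives the descending list.
Final answer: [32, 29, 3, -7, -26]


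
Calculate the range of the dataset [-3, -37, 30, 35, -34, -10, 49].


Maximum value: 49
Minimum value: -37
Range = 49 - (-37) = 86
Final answer: 86


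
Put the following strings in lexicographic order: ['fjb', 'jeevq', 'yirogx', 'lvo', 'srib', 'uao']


Compare strings character by character (the first differing letter decides):
  'fjb' < 'jeevq' since 'f' < 'j' at position 1
  'jeevq' < 'lvo' since 'j' < 'l' at position 1
  'lvo' < 'srib' since 'l' < 's' at position 1
  'srib' < 'uao' since 's' < 'u' at position 1
  'uao' < 'yirogx' since 'u' < 'y' at position 1
Chaining these comparisons gives the alphabetical order.
Final answer: ['fjb', 'jeevq', 'lvo', 'srib', 'uao', 'yirogx']


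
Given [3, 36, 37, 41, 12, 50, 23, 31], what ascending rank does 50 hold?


Sort ascending: [3, 12, 23, 31, 36, 37, 41, 50]
Find 50 in the sorted list.
50 is at position 8 (1-indexed).
Final answer: 8


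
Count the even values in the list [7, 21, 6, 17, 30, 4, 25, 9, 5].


Check each element:
  7 is odd
  21 is odd
  6 is even
  17 is odd
  30 is even
  4 is even
  25 is odd
  9 is odd
  5 is odd
Evens: [6, 30, 4]
Count of evens = 3
Final answer: 3


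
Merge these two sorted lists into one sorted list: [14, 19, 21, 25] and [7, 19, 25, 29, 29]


List A: [14, 19, 21, 25]
List B: [7, 19, 25, 29, 29]
Repeatedly compare the front elements and take the smaller:
  14 vs 7 -> take 7
  14 vs 19 -> take 14
  19 vs 19 -> take 19
  21 vs 19 -> take 19
  21 vs 25 -> take 21
  25 vs 25 -> take 25
  A is exhausted; append the rest of B: [25, 29, 29]
Final answer: [7, 14, 19, 19, 21, 25, 25, 29, 29]


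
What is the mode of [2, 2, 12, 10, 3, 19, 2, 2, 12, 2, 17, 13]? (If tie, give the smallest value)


Count the frequency of each value:
  2 appears 5 time(s)
  3 appears 1 time(s)
  10 appears 1 time(s)
  12 appears 2 time(s)
  13 appears 1 time(s)
  17 appears 1 time(s)
  19 appears 1 time(s)
Maximum frequency is 5.
Only 2 reaches that frequency, so it is the mode.
Final answer: 2


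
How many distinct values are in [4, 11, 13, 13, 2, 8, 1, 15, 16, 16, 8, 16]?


List all unique values:
Distinct values: [1, 2, 4, 8, 11, 13, 15, 16]
Count = 8
Final answer: 8


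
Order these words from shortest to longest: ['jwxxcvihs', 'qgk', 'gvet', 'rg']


Compute lengths:
  'jwxxcvihs' has length 9
  'qgk' has length 3
  'gvet' has length 4
  'rg' has length 2
Lengths in increasing order: 2 < 3 < 4 < 9
Listing the words in that order gives the answer.
Final answer: ['rg', 'qgk', 'gvet', 'jwxxcvihs']


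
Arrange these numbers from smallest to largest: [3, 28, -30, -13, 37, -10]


Original list: [3, 28, -30, -13, 37, -10]
Repeatedly take the smallest remaining element:
  Remaining [3, 28, -30, -13, 37, -10] -> smallest is -30
  Remaining [3, 28, -13, 37, -10] -> smallest is -13
  Remaining [3, 28, 37, -10] -> smallest is -10
  Remaining [3, 28, 37] -> smallest is 3
  Remaining [28, 37] -> smallest is 28
  Remaining [37] -> smallest is 37
Collecting the picks in order gives the sorted list.
Final answer: [-30, -13, -10, 3, 28, 37]


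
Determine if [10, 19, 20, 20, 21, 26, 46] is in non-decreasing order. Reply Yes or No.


Check consecutive pairs:
  10 <= 19? True
  19 <= 20? True
  20 <= 20? True
  20 <= 21? True
  21 <= 26? True
  26 <= 46? True
Every consecutive pair is in order, so the list is non-decreasing.
Final answer: Yes


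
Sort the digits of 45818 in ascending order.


The number 45818 has digits: 4, 5, 8, 1, 8
Sorted: 1, 4, 5, 8, 8
Joining the sorted digits gives the result.
Final answer: 14588


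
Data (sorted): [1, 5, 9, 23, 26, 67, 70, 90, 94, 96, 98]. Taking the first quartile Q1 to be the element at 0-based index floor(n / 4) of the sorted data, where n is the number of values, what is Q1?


The list has n = 11 elements.
Q1 index = floor(11 / 4) = floor(2.75) = 2
Counting from index 0 in the sorted data, the element at index 2 is 9.
Final answer: 9


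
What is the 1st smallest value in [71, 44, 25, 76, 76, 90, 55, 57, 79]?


Sort ascending: [25, 44, 55, 57, 71, 76, 76, 79, 90]
The 1st element (1-indexed) is at index 0.
Value = 25
Final answer: 25


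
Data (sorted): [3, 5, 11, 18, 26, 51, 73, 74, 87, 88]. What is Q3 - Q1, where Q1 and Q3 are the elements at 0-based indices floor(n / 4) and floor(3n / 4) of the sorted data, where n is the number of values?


The data has n = 10 elements.
Q1 index = floor(10 / 4) = floor(2.5) = 2; Q3 index = floor(3 * 10 / 4) = floor(7.5) = 7
Q1 = element at index 2 = 11
Q3 = element at index 7 = 74
IQR = 74 - 11 = 63
Final answer: 63


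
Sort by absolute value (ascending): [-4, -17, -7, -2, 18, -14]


Compute absolute values:
  |-4| = 4
  |-17| = 17
  |-7| = 7
  |-2| = 2
  |18| = 18
  |-14| = 14
Absolute values in increasing order: 2 < 4 < 7 < 14 < 17 < 18
Listing the original numbers in that order gives the answer.
Final answer: [-2, -4, -7, -14, -17, 18]


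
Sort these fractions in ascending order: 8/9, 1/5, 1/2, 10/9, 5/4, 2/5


Convert to decimal for comparison:
  8/9 = 0.8889
  1/5 = 0.2
  1/2 = 0.5
  10/9 = 1.1111
  5/4 = 1.25
  2/5 = 0.4
Decimals in increasing order: 0.2 < 0.4 < 0.5 < 0.8889 < 1.1111 < 1.25
Writing each back as its fraction gives the sorted order.
Final answer: 1/5, 2/5, 1/2, 8/9, 10/9, 5/4


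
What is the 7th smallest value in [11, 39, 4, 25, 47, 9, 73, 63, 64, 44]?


Sort ascending: [4, 9, 11, 25, 39, 44, 47, 63, 64, 73]
The 7th element (1-indexed) is at index 6.
Value = 47
Final answer: 47


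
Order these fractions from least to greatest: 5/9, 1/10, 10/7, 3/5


Convert to decimal for comparison:
  5/9 = 0.5556
  1/10 = 0.1
  10/7 = 1.4286
  3/5 = 0.6
Decimals in increasing order: 0.1 < 0.5556 < 0.6 < 1.4286
Writing each back as its fraction gives the sorted order.
Final answer: 1/10, 5/9, 3/5, 10/7


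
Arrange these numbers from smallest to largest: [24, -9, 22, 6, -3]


Original list: [24, -9, 22, 6, -3]
Repeatedly take the smallest remaining element:
  Remaining [24, -9, 22, 6, -3] -> smallest is -9
  Remaining [24, 22, 6, -3] -> smallest is -3
  Remaining [24, 22, 6] -> smallest is 6
  Remaining [24, 22] -> smallest is 22
  Remaining [24] -> smallest is 24
Collecting the picks in order gives the sorted list.
Final answer: [-9, -3, 6, 22, 24]


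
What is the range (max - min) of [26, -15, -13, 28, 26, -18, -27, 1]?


Maximum value: 28
Minimum value: -27
Range = 28 - (-27) = 55
Final answer: 55


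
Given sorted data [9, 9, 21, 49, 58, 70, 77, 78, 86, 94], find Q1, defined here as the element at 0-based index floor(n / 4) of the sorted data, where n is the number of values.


The list has n = 10 elements.
Q1 index = floor(10 / 4) = floor(2.5) = 2
Counting from index 0 in the sorted data, the element at index 2 is 21.
Final answer: 21


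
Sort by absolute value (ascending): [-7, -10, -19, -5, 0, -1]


Compute absolute values:
  |-7| = 7
  |-10| = 10
  |-19| = 19
  |-5| = 5
  |0| = 0
  |-1| = 1
Absolute values in increasing order: 0 < 1 < 5 < 7 < 10 < 19
Listing the original numbers in that order gives the answer.
Final answer: [0, -1, -5, -7, -10, -19]


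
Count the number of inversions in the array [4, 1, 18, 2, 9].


For each element, count the later elements that are smaller than it:
  4 (index 0): smaller elements after it = [1, 2] -> 2
  1 (index 1): smaller elements after it = [] -> 0
  18 (index 2): smaller elements after it = [2, 9] -> 2
  2 (index 3): smaller elements after it = [] -> 0
Total inversions = 2 + 0 + 2 + 0 = 4
Final answer: 4


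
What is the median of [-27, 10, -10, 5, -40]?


First, sort the list: [-40, -27, -10, 5, 10]
The list has 5 elements (odd count).
The middle index is 2 (0-based), and the element there is -10.
Final answer: -10


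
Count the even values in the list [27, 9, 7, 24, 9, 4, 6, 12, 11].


Check each element:
  27 is odd
  9 is odd
  7 is odd
  24 is even
  9 is odd
  4 is even
  6 is even
  12 is even
  11 is odd
Evens: [24, 4, 6, 12]
Count of evens = 4
Final answer: 4


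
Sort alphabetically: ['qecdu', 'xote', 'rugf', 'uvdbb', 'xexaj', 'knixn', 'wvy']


Compare strings character by character (the first differing letter decides):
  'knixn' < 'qecdu' since 'k' < 'q' at position 1
  'qecdu' < 'rugf' since 'q' < 'r' at position 1
  'rugf' < 'uvdbb' since 'r' < 'u' at position 1
  'uvdbb' < 'wvy' since 'u' < 'w' at position 1
  'wvy' < 'xexaj' since 'w' < 'x' at position 1
  'xexaj' < 'xote' since 'e' < 'o' at position 2
Chaining these comparisons gives the alphabetical order.
Final answer: ['knixn', 'qecdu', 'rugf', 'uvdbb', 'wvy', 'xexaj', 'xote']


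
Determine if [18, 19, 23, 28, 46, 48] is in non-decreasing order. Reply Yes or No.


Check consecutive pairs:
  18 <= 19? True
  19 <= 23? True
  23 <= 28? True
  28 <= 46? True
  46 <= 48? True
Every consecutive pair is in order, so the list is non-decreasing.
Final answer: Yes


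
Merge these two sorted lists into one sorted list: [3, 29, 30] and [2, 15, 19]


List A: [3, 29, 30]
List B: [2, 15, 19]
Repeatedly compare the front elements and take the smaller:
  3 vs 2 -> take 2
  3 vs 15 -> take 3
  29 vs 15 -> take 15
  29 vs 19 -> take 19
  B is exhausted; append the rest of A: [29, 30]
Final answer: [2, 3, 15, 19, 29, 30]


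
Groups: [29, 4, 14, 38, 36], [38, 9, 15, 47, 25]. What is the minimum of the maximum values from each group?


Find max of each group:
  Group 1: [29, 4, 14, 38, 36] -> max = 38
  Group 2: [38, 9, 15, 47, 25] -> max = 47
Maxes: [38, 47]
Minimum of maxes = 38
Final answer: 38


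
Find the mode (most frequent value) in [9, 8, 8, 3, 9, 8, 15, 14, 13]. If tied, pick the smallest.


Count the frequency of each value:
  3 appears 1 time(s)
  8 appears 3 time(s)
  9 appears 2 time(s)
  13 appears 1 time(s)
  14 appears 1 time(s)
  15 appears 1 time(s)
Maximum frequency is 3.
Only 8 reaches that frequency, so it is the mode.
Final answer: 8


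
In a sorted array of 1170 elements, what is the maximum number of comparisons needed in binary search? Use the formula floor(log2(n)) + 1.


Binary search halves the search space each step.
Maximum comparisons = floor(log2(1170)) + 1
log2(1170) = 10.1923
floor(log2(1170)) = 10, so 10 + 1 = 11
Final answer: 11


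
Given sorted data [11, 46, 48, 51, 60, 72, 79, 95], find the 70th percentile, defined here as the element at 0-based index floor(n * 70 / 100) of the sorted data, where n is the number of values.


The dataset has n = 8 elements.
Index = floor(8 * 70 / 100) = floor(560 / 100) = floor(5.6) = 5
Counting from index 0 in the sorted data, the element at index 5 is 72.
Final answer: 72


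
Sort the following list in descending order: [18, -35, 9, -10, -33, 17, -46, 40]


Original list: [18, -35, 9, -10, -33, 17, -46, 40]
Repeatedly take the largest remaining element:
  Remaining [18, -35, 9, -10, -33, 17, -46, 40] -> largest is 40
  Remaining [18, -35, 9, -10, -33, 17, -46] -> largest is 18
  Remaining [-35, 9, -10, -33, 17, -46] -> largest is 17
  Remaining [-35, 9, -10, -33, -46] -> largest is 9
  Remaining [-35, -10, -33, -46] -> largest is -10
  Remaining [-35, -33, -46] -> largest is -33
  Remaining [-35, -46] -> largest is -35
  Remaining [-46] -> largest is -46
Collecting the picks in order gives the descending list.
Final answer: [40, 18, 17, 9, -10, -33, -35, -46]


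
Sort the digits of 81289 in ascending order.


The number 81289 has digits: 8, 1, 2, 8, 9
Sorted: 1, 2, 8, 8, 9
Joining the sorted digits gives the result.
Final answer: 12889


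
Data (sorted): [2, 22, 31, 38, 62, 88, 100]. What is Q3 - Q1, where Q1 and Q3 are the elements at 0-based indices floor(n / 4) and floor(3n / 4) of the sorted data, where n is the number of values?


The data has n = 7 elements.
Q1 index = floor(7 / 4) = floor(1.75) = 1; Q3 index = floor(3 * 7 / 4) = floor(5.25) = 5
Q1 = element at index 1 = 22
Q3 = element at index 5 = 88
IQR = 88 - 22 = 66
Final answer: 66


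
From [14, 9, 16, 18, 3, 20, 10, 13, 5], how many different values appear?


List all unique values:
Distinct values: [3, 5, 9, 10, 13, 14, 16, 18, 20]
Count = 9
Final answer: 9


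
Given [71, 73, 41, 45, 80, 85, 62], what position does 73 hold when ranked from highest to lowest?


Sort descending: [85, 80, 73, 71, 62, 45, 41]
Find 73 in the sorted list.
73 is at position 3.
Final answer: 3


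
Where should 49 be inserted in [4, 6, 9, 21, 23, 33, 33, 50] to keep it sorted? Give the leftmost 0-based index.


List is sorted: [4, 6, 9, 21, 23, 33, 33, 50]
We need the leftmost position where 49 can be inserted, i.e. the first index whose element is >= 49 (or the end of the list if none is).
Binary search with low=0, high=8 (0-based indices):
  low=0, high=8, mid=4: a[4]=23 < 49, so low = 5
  low=5, high=8, mid=6: a[6]=33 < 49, so low = 7
  low=7, high=8, mid=7: a[7]=50 >= 49, so high = 7
Now low = high = 7, so the insertion index is 7.
Final answer: 7


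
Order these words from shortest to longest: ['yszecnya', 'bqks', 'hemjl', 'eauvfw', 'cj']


Compute lengths:
  'yszecnya' has length 8
  'bqks' has length 4
  'hemjl' has length 5
  'eauvfw' has length 6
  'cj' has length 2
Lengths in increasing order: 2 < 4 < 5 < 6 < 8
Listing the words in that order gives the answer.
Final answer: ['cj', 'bqks', 'hemjl', 'eauvfw', 'yszecnya']


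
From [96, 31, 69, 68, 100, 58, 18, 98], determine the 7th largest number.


Sort descending: [100, 98, 96, 69, 68, 58, 31, 18]
The 7th element (1-indexed) is at index 6.
Value = 31
Final answer: 31


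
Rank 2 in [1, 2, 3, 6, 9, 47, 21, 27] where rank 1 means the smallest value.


Sort ascending: [1, 2, 3, 6, 9, 21, 27, 47]
Find 2 in the sorted list.
2 is at position 2 (1-indexed).
Final answer: 2


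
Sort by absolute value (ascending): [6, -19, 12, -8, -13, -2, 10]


Compute absolute values:
  |6| = 6
  |-19| = 19
  |12| = 12
  |-8| = 8
  |-13| = 13
  |-2| = 2
  |10| = 10
Absolute values in increasing order: 2 < 6 < 8 < 10 < 12 < 13 < 19
Listing the original numbers in that order gives the answer.
Final answer: [-2, 6, -8, 10, 12, -13, -19]


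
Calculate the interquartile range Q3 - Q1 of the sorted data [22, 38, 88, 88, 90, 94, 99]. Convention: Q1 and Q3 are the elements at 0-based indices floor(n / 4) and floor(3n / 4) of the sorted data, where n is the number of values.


The data has n = 7 elements.
Q1 index = floor(7 / 4) = floor(1.75) = 1; Q3 index = floor(3 * 7 / 4) = floor(5.25) = 5
Q1 = element at index 1 = 38
Q3 = element at index 5 = 94
IQR = 94 - 38 = 56
Final answer: 56


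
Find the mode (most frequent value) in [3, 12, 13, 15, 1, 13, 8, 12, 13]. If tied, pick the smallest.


Count the frequency of each value:
  1 appears 1 time(s)
  3 appears 1 time(s)
  8 appears 1 time(s)
  12 appears 2 time(s)
  13 appears 3 time(s)
  15 appears 1 time(s)
Maximum frequency is 3.
Only 13 reaches that frequency, so it is the mode.
Final answer: 13


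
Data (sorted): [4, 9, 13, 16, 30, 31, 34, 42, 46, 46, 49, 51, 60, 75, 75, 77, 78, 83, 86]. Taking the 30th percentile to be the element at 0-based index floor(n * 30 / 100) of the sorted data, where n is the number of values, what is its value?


The dataset has n = 19 elements.
Index = floor(19 * 30 / 100) = floor(570 / 100) = floor(5.7) = 5
Counting from index 0 in the sorted data, the element at index 5 is 31.
Final answer: 31


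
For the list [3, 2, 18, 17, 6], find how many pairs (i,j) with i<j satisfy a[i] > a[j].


For each element, count the later elements that are smaller than it:
  3 (index 0): smaller elements after it = [2] -> 1
  2 (index 1): smaller elements after it = [] -> 0
  18 (index 2): smaller elements after it = [17, 6] -> 2
  17 (index 3): smaller elements after it = [6] -> 1
Total inversions = 1 + 0 + 2 + 1 = 4
Final answer: 4


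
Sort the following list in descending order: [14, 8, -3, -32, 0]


Original list: [14, 8, -3, -32, 0]
Repeatedly take the largest remaining element:
  Remaining [14, 8, -3, -32, 0] -> largest is 14
  Remaining [8, -3, -32, 0] -> largest is 8
  Remaining [-3, -32, 0] -> largest is 0
  Remaining [-3, -32] -> largest is -3
  Remaining [-32] -> largest is -32
Collecting the picks in order gives the descending list.
Final answer: [14, 8, 0, -3, -32]


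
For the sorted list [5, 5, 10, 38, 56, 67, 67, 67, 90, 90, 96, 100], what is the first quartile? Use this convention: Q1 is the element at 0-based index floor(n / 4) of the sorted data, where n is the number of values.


The list has n = 12 elements.
Q1 index = floor(12 / 4) = floor(3) = 3
Counting from index 0 in the sorted data, the element at index 3 is 38.
Final answer: 38


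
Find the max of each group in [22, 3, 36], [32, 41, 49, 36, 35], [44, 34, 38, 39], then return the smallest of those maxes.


Find max of each group:
  Group 1: [22, 3, 36] -> max = 36
  Group 2: [32, 41, 49, 36, 35] -> max = 49
  Group 3: [44, 34, 38, 39] -> max = 44
Maxes: [36, 49, 44]
Minimum of maxes = 36
Final answer: 36


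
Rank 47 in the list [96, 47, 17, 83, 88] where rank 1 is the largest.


Sort descending: [96, 88, 83, 47, 17]
Find 47 in the sorted list.
47 is at position 4.
Final answer: 4


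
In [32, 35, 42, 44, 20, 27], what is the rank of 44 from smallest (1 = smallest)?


Sort ascending: [20, 27, 32, 35, 42, 44]
Find 44 in the sorted list.
44 is at position 6 (1-indexed).
Final answer: 6


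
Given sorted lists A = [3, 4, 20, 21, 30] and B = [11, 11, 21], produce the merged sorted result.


List A: [3, 4, 20, 21, 30]
List B: [11, 11, 21]
Repeatedly compare the front elements and take the smaller:
  3 vs 11 -> take 3
  4 vs 11 -> take 4
  20 vs 11 -> take 11
  20 vs 11 -> take 11
  20 vs 21 -> take 20
  21 vs 21 -> take 21
  30 vs 21 -> take 21
  B is exhausted; append the rest of A: [30]
Final answer: [3, 4, 11, 11, 20, 21, 21, 30]


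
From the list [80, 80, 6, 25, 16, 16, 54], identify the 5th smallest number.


Sort ascending: [6, 16, 16, 25, 54, 80, 80]
The 5th element (1-indexed) is at index 4.
Value = 54
Final answer: 54


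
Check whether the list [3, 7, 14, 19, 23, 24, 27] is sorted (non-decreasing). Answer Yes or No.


Check consecutive pairs:
  3 <= 7? True
  7 <= 14? True
  14 <= 19? True
  19 <= 23? True
  23 <= 24? True
  24 <= 27? True
Every consecutive pair is in order, so the list is non-decreasing.
Final answer: Yes


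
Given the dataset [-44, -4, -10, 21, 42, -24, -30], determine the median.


First, sort the list: [-44, -30, -24, -10, -4, 21, 42]
The list has 7 elements (odd count).
The middle index is 3 (0-based), and the element there is -10.
Final answer: -10


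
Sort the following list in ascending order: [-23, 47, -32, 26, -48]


Original list: [-23, 47, -32, 26, -48]
Repeatedly take the smallest remaining element:
  Remaining [-23, 47, -32, 26, -48] -> smallest is -48
  Remaining [-23, 47, -32, 26] -> smallest is -32
  Remaining [-23, 47, 26] -> smallest is -23
  Remaining [47, 26] -> smallest is 26
  Remaining [47] -> smallest is 47
Collecting the picks in order gives the sorted list.
Final answer: [-48, -32, -23, 26, 47]


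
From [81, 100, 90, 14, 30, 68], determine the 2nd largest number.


Sort descending: [100, 90, 81, 68, 30, 14]
The 2nd element (1-indexed) is at index 1.
Value = 90
Final answer: 90


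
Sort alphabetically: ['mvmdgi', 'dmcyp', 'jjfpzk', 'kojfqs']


Compare strings character by character (the first differing letter decides):
  'dmcyp' < 'jjfpzk' since 'd' < 'j' at position 1
  'jjfpzk' < 'kojfqs' since 'j' < 'k' at position 1
  'kojfqs' < 'mvmdgi' since 'k' < 'm' at position 1
Chaining these comparisons gives the alphabetical order.
Final answer: ['dmcyp', 'jjfpzk', 'kojfqs', 'mvmdgi']


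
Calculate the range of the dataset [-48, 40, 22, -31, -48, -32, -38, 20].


Maximum value: 40
Minimum value: -48
Range = 40 - (-48) = 88
Final answer: 88


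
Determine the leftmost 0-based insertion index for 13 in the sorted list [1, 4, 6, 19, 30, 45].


List is sorted: [1, 4, 6, 19, 30, 45]
We need the leftmost position where 13 can be inserted, i.e. the first index whose element is >= 13 (or the end of the list if none is).
Binary search with low=0, high=6 (0-based indices):
  low=0, high=6, mid=3: a[3]=19 >= 13, so high = 3
  low=0, high=3, mid=1: a[1]=4 < 13, so low = 2
  low=2, high=3, mid=2: a[2]=6 < 13, so low = 3
Now low = high = 3, so the insertion index is 3.
Final answer: 3


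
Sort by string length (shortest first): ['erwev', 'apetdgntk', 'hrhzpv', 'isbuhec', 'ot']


Compute lengths:
  'erwev' has length 5
  'apetdgntk' has length 9
  'hrhzpv' has length 6
  'isbuhec' has length 7
  'ot' has length 2
Lengths in increasing order: 2 < 5 < 6 < 7 < 9
Listing the words in that order gives the answer.
Final answer: ['ot', 'erwev', 'hrhzpv', 'isbuhec', 'apetdgntk']


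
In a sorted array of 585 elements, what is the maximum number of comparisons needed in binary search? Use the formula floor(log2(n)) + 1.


Binary search halves the search space each step.
Maximum comparisons = floor(log2(585)) + 1
log2(585) = 9.1923
floor(log2(585)) = 9, so 9 + 1 = 10
Final answer: 10


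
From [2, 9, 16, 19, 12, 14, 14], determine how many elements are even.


Check each element:
  2 is even
  9 is odd
  16 is even
  19 is odd
  12 is even
  14 is even
  14 is even
Evens: [2, 16, 12, 14, 14]
Count of evens = 5
Final answer: 5


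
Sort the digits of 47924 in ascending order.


The number 47924 has digits: 4, 7, 9, 2, 4
Sorted: 2, 4, 4, 7, 9
Joining the sorted digits gives the result.
Final answer: 24479


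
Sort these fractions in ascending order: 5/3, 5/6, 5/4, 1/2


Convert to decimal for comparison:
  5/3 = 1.6667
  5/6 = 0.8333
  5/4 = 1.25
  1/2 = 0.5
Decimals in increasing order: 0.5 < 0.8333 < 1.25 < 1.6667
Writing each back as its fraction gives the sorted order.
Final answer: 1/2, 5/6, 5/4, 5/3


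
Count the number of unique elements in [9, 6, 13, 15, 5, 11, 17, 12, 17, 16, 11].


List all unique values:
Distinct values: [5, 6, 9, 11, 12, 13, 15, 16, 17]
Count = 9
Final answer: 9


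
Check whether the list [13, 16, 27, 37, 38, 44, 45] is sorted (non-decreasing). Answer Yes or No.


Check consecutive pairs:
  13 <= 16? True
  16 <= 27? True
  27 <= 37? True
  37 <= 38? True
  38 <= 44? True
  44 <= 45? True
Every consecutive pair is in order, so the list is non-decreasing.
Final answer: Yes


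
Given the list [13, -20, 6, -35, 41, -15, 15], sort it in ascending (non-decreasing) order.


Original list: [13, -20, 6, -35, 41, -15, 15]
Repeatedly take the smallest remaining element:
  Remaining [13, -20, 6, -35, 41, -15, 15] -> smallest is -35
  Remaining [13, -20, 6, 41, -15, 15] -> smallest is -20
  Remaining [13, 6, 41, -15, 15] -> smallest is -15
  Remaining [13, 6, 41, 15] -> smallest is 6
  Remaining [13, 41, 15] -> smallest is 13
  Remaining [41, 15] -> smallest is 15
  Remaining [41] -> smallest is 41
Collecting the picks in order gives the sorted list.
Final answer: [-35, -20, -15, 6, 13, 15, 41]


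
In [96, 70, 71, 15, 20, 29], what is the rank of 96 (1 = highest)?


Sort descending: [96, 71, 70, 29, 20, 15]
Find 96 in the sorted list.
96 is at position 1.
Final answer: 1


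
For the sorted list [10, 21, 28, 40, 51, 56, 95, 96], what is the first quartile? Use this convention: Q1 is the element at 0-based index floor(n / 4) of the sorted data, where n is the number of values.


The list has n = 8 elements.
Q1 index = floor(8 / 4) = floor(2) = 2
Counting from index 0 in the sorted data, the element at index 2 is 28.
Final answer: 28


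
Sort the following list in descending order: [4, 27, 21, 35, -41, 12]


Original list: [4, 27, 21, 35, -41, 12]
Repeatedly take the largest remaining element:
  Remaining [4, 27, 21, 35, -41, 12] -> largest is 35
  Remaining [4, 27, 21, -41, 12] -> largest is 27
  Remaining [4, 21, -41, 12] -> largest is 21
  Remaining [4, -41, 12] -> largest is 12
  Remaining [4, -41] -> largest is 4
  Remaining [-41] -> largest is -41
Collecting the picks in order gives the descending list.
Final answer: [35, 27, 21, 12, 4, -41]


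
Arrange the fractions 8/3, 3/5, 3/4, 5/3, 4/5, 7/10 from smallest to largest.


Convert to decimal for comparison:
  8/3 = 2.6667
  3/5 = 0.6
  3/4 = 0.75
  5/3 = 1.6667
  4/5 = 0.8
  7/10 = 0.7
Decimals in increasing order: 0.6 < 0.7 < 0.75 < 0.8 < 1.6667 < 2.6667
Writing each back as its fraction gives the sorted order.
Final answer: 3/5, 7/10, 3/4, 4/5, 5/3, 8/3


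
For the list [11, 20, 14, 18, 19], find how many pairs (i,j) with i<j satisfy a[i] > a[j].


For each element, count the later elements that are smaller than it:
  11 (index 0): smaller elements after it = [] -> 0
  20 (index 1): smaller elements after it = [14, 18, 19] -> 3
  14 (index 2): smaller elements after it = [] -> 0
  18 (index 3): smaller elements after it = [] -> 0
Total inversions = 0 + 3 + 0 + 0 = 3
Final answer: 3


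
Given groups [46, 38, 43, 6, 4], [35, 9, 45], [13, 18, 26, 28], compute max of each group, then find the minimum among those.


Find max of each group:
  Group 1: [46, 38, 43, 6, 4] -> max = 46
  Group 2: [35, 9, 45] -> max = 45
  Group 3: [13, 18, 26, 28] -> max = 28
Maxes: [46, 45, 28]
Minimum of maxes = 28
Final answer: 28


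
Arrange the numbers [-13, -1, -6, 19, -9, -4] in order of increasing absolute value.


Compute absolute values:
  |-13| = 13
  |-1| = 1
  |-6| = 6
  |19| = 19
  |-9| = 9
  |-4| = 4
Absolute values in increasing order: 1 < 4 < 6 < 9 < 13 < 19
Listing the original numbers in that order gives the answer.
Final answer: [-1, -4, -6, -9, -13, 19]


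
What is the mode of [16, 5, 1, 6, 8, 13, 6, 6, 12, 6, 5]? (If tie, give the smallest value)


Count the frequency of each value:
  1 appears 1 time(s)
  5 appears 2 time(s)
  6 appears 4 time(s)
  8 appears 1 time(s)
  12 appears 1 time(s)
  13 appears 1 time(s)
  16 appears 1 time(s)
Maximum frequency is 4.
Only 6 reaches that frequency, so it is the mode.
Final answer: 6


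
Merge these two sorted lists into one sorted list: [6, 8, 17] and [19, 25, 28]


List A: [6, 8, 17]
List B: [19, 25, 28]
Repeatedly compare the front elements and take the smaller:
  6 vs 19 -> take 6
  8 vs 19 -> take 8
  17 vs 19 -> take 17
  A is exhausted; append the rest of B: [19, 25, 28]
Final answer: [6, 8, 17, 19, 25, 28]


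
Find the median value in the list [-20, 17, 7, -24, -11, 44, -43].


First, sort the list: [-43, -24, -20, -11, 7, 17, 44]
The list has 7 elements (odd count).
The middle index is 3 (0-based), and the element there is -11.
Final answer: -11


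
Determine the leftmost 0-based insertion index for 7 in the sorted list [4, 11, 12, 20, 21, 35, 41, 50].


List is sorted: [4, 11, 12, 20, 21, 35, 41, 50]
We need the leftmost position where 7 can be inserted, i.e. the first index whose element is >= 7 (or the end of the list if none is).
Binary search with low=0, high=8 (0-based indices):
  low=0, high=8, mid=4: a[4]=21 >= 7, so high = 4
  low=0, high=4, mid=2: a[2]=12 >= 7, so high = 2
  low=0, high=2, mid=1: a[1]=11 >= 7, so high = 1
  low=0, high=1, mid=0: a[0]=4 < 7, so low = 1
Now low = high = 1, so the insertion index is 1.
Final answer: 1


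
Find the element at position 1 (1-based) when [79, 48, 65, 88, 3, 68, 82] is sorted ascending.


Sort ascending: [3, 48, 65, 68, 79, 82, 88]
The 1st element (1-indexed) is at index 0.
Value = 3
Final answer: 3


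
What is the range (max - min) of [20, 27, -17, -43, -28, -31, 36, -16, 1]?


Maximum value: 36
Minimum value: -43
Range = 36 - (-43) = 79
Final answer: 79


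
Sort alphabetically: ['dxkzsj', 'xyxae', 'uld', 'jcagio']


Compare strings character by character (the first differing letter decides):
  'dxkzsj' < 'jcagio' since 'd' < 'j' at position 1
  'jcagio' < 'uld' since 'j' < 'u' at position 1
  'uld' < 'xyxae' since 'u' < 'x' at position 1
Chaining these comparisons gives the alphabetical order.
Final answer: ['dxkzsj', 'jcagio', 'uld', 'xyxae']


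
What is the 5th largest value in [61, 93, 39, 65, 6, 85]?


Sort descending: [93, 85, 65, 61, 39, 6]
The 5th element (1-indexed) is at index 4.
Value = 39
Final answer: 39


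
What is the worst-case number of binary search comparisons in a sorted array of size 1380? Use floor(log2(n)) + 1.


Binary search halves the search space each step.
Maximum comparisons = floor(log2(1380)) + 1
log2(1380) = 10.4305
floor(log2(1380)) = 10, so 10 + 1 = 11
Final answer: 11


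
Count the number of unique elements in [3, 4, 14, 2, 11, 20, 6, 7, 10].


List all unique values:
Distinct values: [2, 3, 4, 6, 7, 10, 11, 14, 20]
Count = 9
Final answer: 9


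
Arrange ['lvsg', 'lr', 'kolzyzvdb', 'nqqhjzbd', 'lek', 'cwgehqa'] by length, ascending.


Compute lengths:
  'lvsg' has length 4
  'lr' has length 2
  'kolzyzvdb' has length 9
  'nqqhjzbd' has length 8
  'lek' has length 3
  'cwgehqa' has length 7
Lengths in increasing order: 2 < 3 < 4 < 7 < 8 < 9
Listing the words in that order gives the answer.
Final answer: ['lr', 'lek', 'lvsg', 'cwgehqa', 'nqqhjzbd', 'kolzyzvdb']


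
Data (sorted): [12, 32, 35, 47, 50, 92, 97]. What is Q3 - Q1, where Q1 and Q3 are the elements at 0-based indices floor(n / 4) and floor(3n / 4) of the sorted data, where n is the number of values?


The data has n = 7 elements.
Q1 index = floor(7 / 4) = floor(1.75) = 1; Q3 index = floor(3 * 7 / 4) = floor(5.25) = 5
Q1 = element at index 1 = 32
Q3 = element at index 5 = 92
IQR = 92 - 32 = 60
Final answer: 60


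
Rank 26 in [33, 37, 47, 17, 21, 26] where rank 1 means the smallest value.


Sort ascending: [17, 21, 26, 33, 37, 47]
Find 26 in the sorted list.
26 is at position 3 (1-indexed).
Final answer: 3


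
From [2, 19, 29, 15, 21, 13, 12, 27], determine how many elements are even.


Check each element:
  2 is even
  19 is odd
  29 is odd
  15 is odd
  21 is odd
  13 is odd
  12 is even
  27 is odd
Evens: [2, 12]
Count of evens = 2
Final answer: 2


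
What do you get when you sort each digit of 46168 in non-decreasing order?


The number 46168 has digits: 4, 6, 1, 6, 8
Sorted: 1, 4, 6, 6, 8
Joining the sorted digits gives the result.
Final answer: 14668


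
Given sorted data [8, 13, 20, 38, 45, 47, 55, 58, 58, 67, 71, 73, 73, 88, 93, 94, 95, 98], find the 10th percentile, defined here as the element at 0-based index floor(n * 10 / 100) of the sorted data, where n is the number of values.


The dataset has n = 18 elements.
Index = floor(18 * 10 / 100) = floor(180 / 100) = floor(1.8) = 1
Counting from index 0 in the sorted data, the element at index 1 is 13.
Final answer: 13


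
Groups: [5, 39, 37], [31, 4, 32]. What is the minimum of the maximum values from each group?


Find max of each group:
  Group 1: [5, 39, 37] -> max = 39
  Group 2: [31, 4, 32] -> max = 32
Maxes: [39, 32]
Minimum of maxes = 32
Final answer: 32


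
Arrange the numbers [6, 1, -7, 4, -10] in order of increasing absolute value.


Compute absolute values:
  |6| = 6
  |1| = 1
  |-7| = 7
  |4| = 4
  |-10| = 10
Absolute values in increasing order: 1 < 4 < 6 < 7 < 10
Listing the original numbers in that order gives the answer.
Final answer: [1, 4, 6, -7, -10]


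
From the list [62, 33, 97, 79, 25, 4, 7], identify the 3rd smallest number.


Sort ascending: [4, 7, 25, 33, 62, 79, 97]
The 3rd element (1-indexed) is at index 2.
Value = 25
Final answer: 25


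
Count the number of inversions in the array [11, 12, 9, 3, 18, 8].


For each element, count the later elements that are smaller than it:
  11 (index 0): smaller elements after it = [9, 3, 8] -> 3
  12 (index 1): smaller elements after it = [9, 3, 8] -> 3
  9 (index 2): smaller elements after it = [3, 8] -> 2
  3 (index 3): smaller elements after it = [] -> 0
  18 (index 4): smaller elements after it = [8] -> 1
Total inversions = 3 + 3 + 2 + 0 + 1 = 9
Final answer: 9


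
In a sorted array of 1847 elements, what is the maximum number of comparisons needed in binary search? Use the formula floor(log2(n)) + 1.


Binary search halves the search space each step.
Maximum comparisons = floor(log2(1847)) + 1
log2(1847) = 10.851
floor(log2(1847)) = 10, so 10 + 1 = 11
Final answer: 11


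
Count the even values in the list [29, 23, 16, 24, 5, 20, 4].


Check each element:
  29 is odd
  23 is odd
  16 is even
  24 is even
  5 is odd
  20 is even
  4 is even
Evens: [16, 24, 20, 4]
Count of evens = 4
Final answer: 4


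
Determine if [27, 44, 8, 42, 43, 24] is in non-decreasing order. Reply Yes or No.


Check consecutive pairs:
  27 <= 44? True
  44 <= 8? False
  8 <= 42? True
  42 <= 43? True
  43 <= 24? False
2 consecutive pair(s) are out of order, so the list is not sorted.
Final answer: No


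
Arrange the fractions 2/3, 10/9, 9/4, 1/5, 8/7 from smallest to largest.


Convert to decimal for comparison:
  2/3 = 0.6667
  10/9 = 1.1111
  9/4 = 2.25
  1/5 = 0.2
  8/7 = 1.1429
Decimals in increasing order: 0.2 < 0.6667 < 1.1111 < 1.1429 < 2.25
Writing each back as its fraction gives the sorted order.
Final answer: 1/5, 2/3, 10/9, 8/7, 9/4


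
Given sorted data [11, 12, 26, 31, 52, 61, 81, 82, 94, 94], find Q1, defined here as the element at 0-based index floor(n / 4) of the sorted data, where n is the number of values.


The list has n = 10 elements.
Q1 index = floor(10 / 4) = floor(2.5) = 2
Counting from index 0 in the sorted data, the element at index 2 is 26.
Final answer: 26
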